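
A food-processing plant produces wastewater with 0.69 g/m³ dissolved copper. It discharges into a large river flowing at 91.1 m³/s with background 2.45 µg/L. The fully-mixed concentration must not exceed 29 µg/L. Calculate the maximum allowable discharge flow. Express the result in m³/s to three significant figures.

2.45 µg/L = 0.00245 mg/L.
29 µg/L = 0.029 mg/L.
Mass balance at complete mixing: C_std·(Q_w + Q_r) = Q_w·C_e + Q_r·C_b.
Rearranging, Q_w = Q_r·(C_std − C_b)/(C_e − C_std) = 91.1·(0.029 − 0.00245) / (0.69 − 0.029) = 3.659 m³/s.

3.66 m³/s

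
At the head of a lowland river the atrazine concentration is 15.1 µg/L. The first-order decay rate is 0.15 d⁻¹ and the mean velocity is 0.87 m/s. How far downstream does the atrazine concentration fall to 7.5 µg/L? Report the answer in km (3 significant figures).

From C = C₀·e^(−kt), t = ln(C₀/C)/k = ln(15.1/7.5)/0.15 = 0.6998/0.15 = 4.665 d.
Distance = v·t = 0.87 m/s × 4.031e+05 s = 3.507e+05 m = 350.7 km.

351 km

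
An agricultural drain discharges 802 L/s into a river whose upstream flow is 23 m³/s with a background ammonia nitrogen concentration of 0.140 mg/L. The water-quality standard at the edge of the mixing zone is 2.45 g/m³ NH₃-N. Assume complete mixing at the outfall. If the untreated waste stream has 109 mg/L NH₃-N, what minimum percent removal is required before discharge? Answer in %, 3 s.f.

37.0 %

802 L/s = 0.802 m³/s.
Mass balance: 2.45·23.8 = 0.802·Cₑ + 23·0.14.
Cₑ = (58.31 − 3.22) / 0.802 = 68.7 mg/L.
Required removal = 1 − 68.7/109 = 36.98 %.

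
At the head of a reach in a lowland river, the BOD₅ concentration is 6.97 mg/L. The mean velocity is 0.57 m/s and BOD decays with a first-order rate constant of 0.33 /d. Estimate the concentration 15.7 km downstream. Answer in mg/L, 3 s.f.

6.27 mg/L

Travel time t = 15.7 km / 0.57 m/s = 1.57e+04/0.57 = 2.754e+04 s = 0.3188 d.
First-order decay: C = 6.97·exp(−0.33·0.3188) = 6.97·0.9001 = 6.274 mg/L.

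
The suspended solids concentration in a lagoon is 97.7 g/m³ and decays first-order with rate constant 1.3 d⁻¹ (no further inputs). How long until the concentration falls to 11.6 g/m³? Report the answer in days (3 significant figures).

1.64 d

t = ln(C₀/C)/k = ln(97.7/11.6)/1.3 = 2.131/1.3 = 1.639 d.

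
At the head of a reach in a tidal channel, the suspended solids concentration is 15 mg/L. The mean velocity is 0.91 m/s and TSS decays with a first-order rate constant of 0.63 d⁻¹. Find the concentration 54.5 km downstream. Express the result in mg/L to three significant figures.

9.69 mg/L

Travel time t = 54.5 km / 0.91 m/s = 5.45e+04/0.91 = 5.989e+04 s = 0.6932 d.
First-order decay: C = 15·exp(−0.63·0.6932) = 15·0.6462 = 9.692 mg/L.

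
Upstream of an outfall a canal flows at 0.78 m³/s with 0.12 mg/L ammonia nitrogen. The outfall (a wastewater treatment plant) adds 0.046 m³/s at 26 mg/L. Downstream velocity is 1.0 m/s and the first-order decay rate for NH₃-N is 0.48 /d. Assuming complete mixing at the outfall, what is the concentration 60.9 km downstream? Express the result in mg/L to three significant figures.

After complete mixing, C₀ = (0.046·26 + 0.78·0.12) / 0.826 = 1.561 mg/L.
Travel time t = 6.09e+04 m / 1.0 m/s = 6.09e+04 s = 0.7049 d.
C = 1.561·exp(−0.48·0.7049) = 1.561·0.713 = 1.113 mg/L.

1.11 mg/L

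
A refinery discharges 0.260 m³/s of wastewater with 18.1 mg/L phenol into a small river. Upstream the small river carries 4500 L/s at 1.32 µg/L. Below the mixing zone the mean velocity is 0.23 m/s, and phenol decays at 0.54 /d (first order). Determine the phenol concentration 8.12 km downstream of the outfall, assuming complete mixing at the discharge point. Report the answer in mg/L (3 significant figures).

0.794 mg/L

4500 L/s = 4.5 m³/s.
1.32 µg/L = 0.00132 mg/L.
After complete mixing, C₀ = (0.26·18.1 + 4.5·0.00132) / 4.76 = 0.9899 mg/L.
Travel time t = 8120 m / 0.23 m/s = 3.53e+04 s = 0.4086 d.
C = 0.9899·exp(−0.54·0.4086) = 0.9899·0.802 = 0.7939 mg/L.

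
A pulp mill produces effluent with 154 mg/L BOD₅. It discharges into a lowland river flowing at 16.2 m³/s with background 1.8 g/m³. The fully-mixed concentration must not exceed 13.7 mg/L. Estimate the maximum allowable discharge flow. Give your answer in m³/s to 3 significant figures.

Mass balance at complete mixing: C_std·(Q_w + Q_r) = Q_w·C_e + Q_r·C_b.
Rearranging, Q_w = Q_r·(C_std − C_b)/(C_e − C_std) = 16.2·(13.7 − 1.8) / (154 − 13.7) = 1.374 m³/s.

1.37 m³/s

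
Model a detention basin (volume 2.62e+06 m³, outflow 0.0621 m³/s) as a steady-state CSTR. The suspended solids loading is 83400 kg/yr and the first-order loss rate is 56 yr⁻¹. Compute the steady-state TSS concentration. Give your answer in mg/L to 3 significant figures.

Outflow Q = 0.0621 m³/s × 3.156e+07 s/yr = 1.96e+06 m³/yr.
Steady-state CSTR mass balance: W = Q·C + k·V·C, so C = W/(Q + kV).
Q + kV = 1.96e+06 + 56·2.62e+06 = 1.487e+08 m³/yr.
C = 83400/1.487e+08 = 0.0005609 kg/m³ = 0.5609 mg/L.

0.561 mg/L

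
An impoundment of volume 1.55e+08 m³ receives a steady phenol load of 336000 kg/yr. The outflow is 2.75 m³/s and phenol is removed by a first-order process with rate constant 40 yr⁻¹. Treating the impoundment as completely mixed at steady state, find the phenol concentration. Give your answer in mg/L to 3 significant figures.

Outflow Q = 2.75 m³/s × 3.156e+07 s/yr = 8.678e+07 m³/yr.
Steady-state CSTR mass balance: W = Q·C + k·V·C, so C = W/(Q + kV).
Q + kV = 8.678e+07 + 40·1.55e+08 = 6.287e+09 m³/yr.
C = 336000/6.287e+09 = 5.345e-05 kg/m³ = 0.05345 mg/L.

0.0534 mg/L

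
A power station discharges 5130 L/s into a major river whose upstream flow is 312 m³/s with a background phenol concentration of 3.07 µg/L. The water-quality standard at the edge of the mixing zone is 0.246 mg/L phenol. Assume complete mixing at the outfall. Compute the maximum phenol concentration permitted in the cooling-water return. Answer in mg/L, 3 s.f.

15.0 mg/L

5130 L/s = 5.13 m³/s.
3.07 µg/L = 0.00307 mg/L.
Mass balance: 0.246·317.1 = 5.13·Cₑ + 312·0.00307.
Cₑ = (78.01 − 0.9578) / 5.13 = 15.02 mg/L.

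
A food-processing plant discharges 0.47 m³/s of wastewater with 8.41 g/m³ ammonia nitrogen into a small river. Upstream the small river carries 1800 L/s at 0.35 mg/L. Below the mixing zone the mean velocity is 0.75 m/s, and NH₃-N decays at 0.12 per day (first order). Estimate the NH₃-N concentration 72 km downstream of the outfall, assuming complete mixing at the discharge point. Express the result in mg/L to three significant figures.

1800 L/s = 1.8 m³/s.
After complete mixing, C₀ = (0.47·8.41 + 1.8·0.35) / 2.27 = 2.019 mg/L.
Travel time t = 7.2e+04 m / 0.75 m/s = 9.6e+04 s = 1.111 d.
C = 2.019·exp(−0.12·1.111) = 2.019·0.8752 = 1.767 mg/L.

1.77 mg/L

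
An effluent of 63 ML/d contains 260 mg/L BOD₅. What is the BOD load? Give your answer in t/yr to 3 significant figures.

63 ML/d = 0.7292 m³/s.
Mass flux = Q·C = 0.7292 m³/s × 260 g/m³ = 189.6 g/s.
= 189.6 g/s × 31.56 = 5983 t/yr.

5980 t/yr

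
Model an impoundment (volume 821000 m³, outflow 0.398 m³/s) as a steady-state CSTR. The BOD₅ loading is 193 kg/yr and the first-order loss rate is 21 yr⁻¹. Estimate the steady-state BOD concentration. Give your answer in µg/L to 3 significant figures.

6.48 µg/L

Outflow Q = 0.398 m³/s × 3.156e+07 s/yr = 1.256e+07 m³/yr.
Steady-state CSTR mass balance: W = Q·C + k·V·C, so C = W/(Q + kV).
Q + kV = 1.256e+07 + 21·821000 = 2.98e+07 m³/yr.
C = 193/2.98e+07 = 6.476e-06 kg/m³ = 0.006476 mg/L = 6.476 µg/L.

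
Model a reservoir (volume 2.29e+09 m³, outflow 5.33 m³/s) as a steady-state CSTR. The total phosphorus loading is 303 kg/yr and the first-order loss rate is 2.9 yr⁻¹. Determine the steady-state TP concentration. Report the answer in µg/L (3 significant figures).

Outflow Q = 5.33 m³/s × 3.156e+07 s/yr = 1.682e+08 m³/yr.
Steady-state CSTR mass balance: W = Q·C + k·V·C, so C = W/(Q + kV).
Q + kV = 1.682e+08 + 2.9·2.29e+09 = 6.809e+09 m³/yr.
C = 303/6.809e+09 = 4.45e-08 kg/m³ = 4.45e-05 mg/L = 0.0445 µg/L.

0.0445 µg/L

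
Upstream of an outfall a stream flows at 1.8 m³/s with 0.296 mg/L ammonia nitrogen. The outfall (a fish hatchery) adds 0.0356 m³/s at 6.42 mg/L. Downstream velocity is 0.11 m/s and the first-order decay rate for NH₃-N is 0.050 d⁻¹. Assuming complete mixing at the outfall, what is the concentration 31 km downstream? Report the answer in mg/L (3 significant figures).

After complete mixing, C₀ = (0.0356·6.42 + 1.8·0.296) / 1.836 = 0.4148 mg/L.
Travel time t = 3.1e+04 m / 0.11 m/s = 2.818e+05 s = 3.262 d.
C = 0.4148·exp(−0.050·3.262) = 0.4148·0.8495 = 0.3524 mg/L.

0.352 mg/L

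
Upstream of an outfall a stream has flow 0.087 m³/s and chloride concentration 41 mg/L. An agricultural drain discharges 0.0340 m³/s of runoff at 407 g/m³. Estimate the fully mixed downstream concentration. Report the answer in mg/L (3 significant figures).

144 mg/L

By mass balance at complete mixing, C = (0.034·407 + 0.087·41) / (0.034 + 0.087) = 17.41/0.121 = 143.8 mg/L.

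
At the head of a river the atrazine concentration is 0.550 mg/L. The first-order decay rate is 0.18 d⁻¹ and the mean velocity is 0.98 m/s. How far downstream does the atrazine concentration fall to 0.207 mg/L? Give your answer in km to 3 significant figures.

From C = C₀·e^(−kt), t = ln(C₀/C)/k = ln(0.550/0.207)/0.18 = 0.9772/0.18 = 5.429 d.
Distance = v·t = 0.98 m/s × 4.691e+05 s = 4.597e+05 m = 459.7 km.

460 km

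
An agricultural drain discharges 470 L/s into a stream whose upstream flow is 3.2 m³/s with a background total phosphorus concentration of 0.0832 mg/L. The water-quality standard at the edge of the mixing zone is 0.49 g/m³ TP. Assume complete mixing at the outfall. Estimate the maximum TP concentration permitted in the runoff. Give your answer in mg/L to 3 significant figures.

3.26 mg/L

470 L/s = 0.47 m³/s.
Mass balance: 0.49·3.67 = 0.47·Cₑ + 3.2·0.0832.
Cₑ = (1.798 − 0.2662) / 0.47 = 3.26 mg/L.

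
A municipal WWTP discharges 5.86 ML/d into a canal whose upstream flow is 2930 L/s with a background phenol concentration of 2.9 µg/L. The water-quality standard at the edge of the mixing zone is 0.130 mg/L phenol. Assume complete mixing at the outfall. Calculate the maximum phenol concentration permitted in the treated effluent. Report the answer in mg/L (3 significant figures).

5.62 mg/L

5.86 ML/d = 0.06782 m³/s.
2930 L/s = 2.93 m³/s.
2.9 µg/L = 0.0029 mg/L.
Mass balance: 0.13·2.998 = 0.06782·Cₑ + 2.93·0.0029.
Cₑ = (0.3897 − 0.008497) / 0.06782 = 5.621 mg/L.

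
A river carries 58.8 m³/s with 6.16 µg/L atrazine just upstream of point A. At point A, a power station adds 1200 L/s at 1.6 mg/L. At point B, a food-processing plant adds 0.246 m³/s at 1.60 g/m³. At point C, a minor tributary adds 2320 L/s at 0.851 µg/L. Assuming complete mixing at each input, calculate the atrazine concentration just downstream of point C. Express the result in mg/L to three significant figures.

6.16 µg/L = 0.00616 mg/L.
1200 L/s = 1.2 m³/s.
After input A: C = (58.8·0.00616 + 1.2·1.6) / 60 = 0.03804 mg/L.
After input B: C = (60·0.03804 + 0.246·1.6) / 60.25 = 0.04441 mg/L.
2320 L/s = 2.32 m³/s.
0.851 µg/L = 0.000851 mg/L.
After input C: C = (60.25·0.04441 + 2.32·0.000851) / 62.57 = 0.0428 mg/L.

0.0428 mg/L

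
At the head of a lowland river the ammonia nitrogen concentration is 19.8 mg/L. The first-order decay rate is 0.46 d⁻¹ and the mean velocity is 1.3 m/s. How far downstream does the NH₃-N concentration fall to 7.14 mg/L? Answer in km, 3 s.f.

From C = C₀·e^(−kt), t = ln(C₀/C)/k = ln(19.8/7.14)/0.46 = 1.02/0.46 = 2.217 d.
Distance = v·t = 1.3 m/s × 1.916e+05 s = 2.49e+05 m = 249 km.

249 km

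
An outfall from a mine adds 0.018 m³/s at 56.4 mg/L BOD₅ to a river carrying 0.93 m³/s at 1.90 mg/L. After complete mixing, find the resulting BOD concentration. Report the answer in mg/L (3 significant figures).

2.93 mg/L

Flow-weighted mixing gives C = (0.018·56.4 + 0.93·1.9) / (0.018 + 0.93) = 2.782/0.948 = 2.935 mg/L.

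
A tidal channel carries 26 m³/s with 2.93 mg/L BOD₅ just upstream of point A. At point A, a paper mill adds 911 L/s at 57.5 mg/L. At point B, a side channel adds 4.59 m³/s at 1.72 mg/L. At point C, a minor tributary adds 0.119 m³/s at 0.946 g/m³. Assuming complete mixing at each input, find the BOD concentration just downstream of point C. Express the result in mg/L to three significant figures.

4.32 mg/L

911 L/s = 0.911 m³/s.
After input A: C = (26·2.93 + 0.911·57.5) / 26.91 = 4.777 mg/L.
After input B: C = (26.91·4.777 + 4.59·1.72) / 31.5 = 4.332 mg/L.
After input C: C = (31.5·4.332 + 0.119·0.946) / 31.62 = 4.319 mg/L.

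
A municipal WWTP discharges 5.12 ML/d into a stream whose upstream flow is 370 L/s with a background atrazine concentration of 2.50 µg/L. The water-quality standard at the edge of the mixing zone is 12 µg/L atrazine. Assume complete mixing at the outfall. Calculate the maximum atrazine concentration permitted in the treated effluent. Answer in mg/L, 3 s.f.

5.12 ML/d = 0.05926 m³/s.
370 L/s = 0.37 m³/s.
2.50 µg/L = 0.0025 mg/L.
12 µg/L = 0.012 mg/L.
Mass balance: 0.012·0.4293 = 0.05926·Cₑ + 0.37·0.0025.
Cₑ = (0.005151 − 0.000925) / 0.05926 = 0.07132 mg/L.

0.0713 mg/L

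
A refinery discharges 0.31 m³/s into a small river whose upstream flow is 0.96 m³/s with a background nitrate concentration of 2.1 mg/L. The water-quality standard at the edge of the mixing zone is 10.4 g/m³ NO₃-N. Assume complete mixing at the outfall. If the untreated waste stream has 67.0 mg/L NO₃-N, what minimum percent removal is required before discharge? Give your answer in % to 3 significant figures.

Mass balance: 10.4·1.27 = 0.31·Cₑ + 0.96·2.1.
Cₑ = (13.21 − 2.016) / 0.31 = 36.1 mg/L.
Required removal = 1 − 36.1/67.0 = 46.11 %.

46.1 %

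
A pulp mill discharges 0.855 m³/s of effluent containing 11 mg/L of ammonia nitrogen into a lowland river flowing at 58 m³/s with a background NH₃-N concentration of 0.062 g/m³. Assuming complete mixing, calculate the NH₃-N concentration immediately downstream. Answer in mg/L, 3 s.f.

Flow-weighted mixing gives C = (0.855·11 + 58·0.062) / (0.855 + 58) = 13/58.85 = 0.2209 mg/L.

0.221 mg/L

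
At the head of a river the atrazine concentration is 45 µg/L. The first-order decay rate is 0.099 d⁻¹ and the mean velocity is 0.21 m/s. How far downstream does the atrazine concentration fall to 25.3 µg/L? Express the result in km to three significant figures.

From C = C₀·e^(−kt), t = ln(C₀/C)/k = ln(45/25.3)/0.099 = 0.5759/0.099 = 5.817 d.
Distance = v·t = 0.21 m/s × 5.026e+05 s = 1.055e+05 m = 105.5 km.

106 km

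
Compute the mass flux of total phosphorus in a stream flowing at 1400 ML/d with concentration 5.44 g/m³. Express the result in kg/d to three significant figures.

7620 kg/d

1400 ML/d = 16.2 m³/s.
Mass flux = Q·C = 16.2 m³/s × 5.44 g/m³ = 88.15 g/s.
= 88.15 g/s × 86.4 = 7616 kg/d.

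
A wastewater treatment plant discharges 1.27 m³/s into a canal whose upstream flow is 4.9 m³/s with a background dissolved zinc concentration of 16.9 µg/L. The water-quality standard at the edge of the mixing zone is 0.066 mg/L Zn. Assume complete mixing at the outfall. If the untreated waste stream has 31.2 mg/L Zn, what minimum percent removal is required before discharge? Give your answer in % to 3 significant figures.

16.9 µg/L = 0.0169 mg/L.
Mass balance: 0.066·6.17 = 1.27·Cₑ + 4.9·0.0169.
Cₑ = (0.4072 − 0.08281) / 1.27 = 0.2554 mg/L.
Required removal = 1 − 0.2554/31.2 = 99.18 %.

99.2 %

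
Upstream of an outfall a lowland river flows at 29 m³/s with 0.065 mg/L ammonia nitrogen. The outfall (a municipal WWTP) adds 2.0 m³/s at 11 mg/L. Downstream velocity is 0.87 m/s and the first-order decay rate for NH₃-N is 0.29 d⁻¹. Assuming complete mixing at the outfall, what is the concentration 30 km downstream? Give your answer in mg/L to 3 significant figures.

0.686 mg/L

After complete mixing, C₀ = (2·11 + 29·0.065) / 31 = 0.7705 mg/L.
Travel time t = 3e+04 m / 0.87 m/s = 3.448e+04 s = 0.3991 d.
C = 0.7705·exp(−0.29·0.3991) = 0.7705·0.8907 = 0.6863 mg/L.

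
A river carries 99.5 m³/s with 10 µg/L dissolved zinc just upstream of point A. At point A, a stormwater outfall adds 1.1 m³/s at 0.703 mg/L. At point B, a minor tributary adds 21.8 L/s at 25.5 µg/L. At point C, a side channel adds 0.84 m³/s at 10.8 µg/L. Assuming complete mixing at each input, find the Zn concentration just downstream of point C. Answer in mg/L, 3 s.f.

10 µg/L = 0.01 mg/L.
After input A: C = (99.5·0.01 + 1.1·0.703) / 100.6 = 0.01758 mg/L.
21.8 L/s = 0.0218 m³/s.
25.5 µg/L = 0.0255 mg/L.
After input B: C = (100.6·0.01758 + 0.0218·0.0255) / 100.6 = 0.01758 mg/L.
10.8 µg/L = 0.0108 mg/L.
After input C: C = (100.6·0.01758 + 0.84·0.0108) / 101.5 = 0.01752 mg/L.

0.0175 mg/L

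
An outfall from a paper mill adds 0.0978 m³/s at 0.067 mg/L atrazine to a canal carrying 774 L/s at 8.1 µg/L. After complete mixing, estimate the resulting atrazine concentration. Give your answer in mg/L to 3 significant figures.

0.0147 mg/L

774 L/s = 0.774 m³/s.
8.1 µg/L = 0.0081 mg/L.
By mass balance at complete mixing, C = (0.0978·0.067 + 0.774·0.0081) / (0.0978 + 0.774) = 0.01282/0.8718 = 0.01471 mg/L.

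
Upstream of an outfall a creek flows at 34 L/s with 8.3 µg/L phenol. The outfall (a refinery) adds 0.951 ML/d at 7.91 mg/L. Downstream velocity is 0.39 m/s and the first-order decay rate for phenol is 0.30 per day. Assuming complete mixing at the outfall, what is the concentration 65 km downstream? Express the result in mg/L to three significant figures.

1.09 mg/L

0.951 ML/d = 0.01101 m³/s.
34 L/s = 0.034 m³/s.
8.3 µg/L = 0.0083 mg/L.
After complete mixing, C₀ = (0.01101·7.91 + 0.034·0.0083) / 0.04501 = 1.941 mg/L.
Travel time t = 6.5e+04 m / 0.39 m/s = 1.667e+05 s = 1.929 d.
C = 1.941·exp(−0.30·1.929) = 1.941·0.5606 = 1.088 mg/L.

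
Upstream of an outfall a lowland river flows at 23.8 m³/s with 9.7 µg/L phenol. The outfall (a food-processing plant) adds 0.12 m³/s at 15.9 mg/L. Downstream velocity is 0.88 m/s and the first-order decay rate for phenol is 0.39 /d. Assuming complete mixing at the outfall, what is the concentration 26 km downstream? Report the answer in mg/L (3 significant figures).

9.7 µg/L = 0.0097 mg/L.
After complete mixing, C₀ = (0.12·15.9 + 23.8·0.0097) / 23.92 = 0.08942 mg/L.
Travel time t = 2.6e+04 m / 0.88 m/s = 2.955e+04 s = 0.342 d.
C = 0.08942·exp(−0.39·0.342) = 0.08942·0.8751 = 0.07825 mg/L.

0.0783 mg/L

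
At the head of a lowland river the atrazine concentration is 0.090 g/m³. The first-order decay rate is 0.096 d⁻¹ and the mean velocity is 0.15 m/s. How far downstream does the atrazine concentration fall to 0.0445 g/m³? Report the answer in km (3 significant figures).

From C = C₀·e^(−kt), t = ln(C₀/C)/k = ln(0.090/0.0445)/0.096 = 0.7043/0.096 = 7.337 d.
Distance = v·t = 0.15 m/s × 6.339e+05 s = 9.508e+04 m = 95.08 km.

95.1 km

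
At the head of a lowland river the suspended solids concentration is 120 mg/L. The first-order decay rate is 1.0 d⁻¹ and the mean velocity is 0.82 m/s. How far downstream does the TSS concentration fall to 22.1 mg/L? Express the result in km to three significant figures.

120 km

From C = C₀·e^(−kt), t = ln(C₀/C)/k = ln(120/22.1)/1.0 = 1.692/1.0 = 1.692 d.
Distance = v·t = 0.82 m/s × 1.462e+05 s = 1.199e+05 m = 119.9 km.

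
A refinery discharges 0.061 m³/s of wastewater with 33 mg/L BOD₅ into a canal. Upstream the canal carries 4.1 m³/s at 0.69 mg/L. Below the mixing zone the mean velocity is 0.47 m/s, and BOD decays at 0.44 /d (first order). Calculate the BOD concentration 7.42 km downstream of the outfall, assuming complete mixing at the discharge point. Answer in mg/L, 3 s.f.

1.07 mg/L

After complete mixing, C₀ = (0.061·33 + 4.1·0.69) / 4.161 = 1.164 mg/L.
Travel time t = 7420 m / 0.47 m/s = 1.579e+04 s = 0.1827 d.
C = 1.164·exp(−0.44·0.1827) = 1.164·0.9227 = 1.074 mg/L.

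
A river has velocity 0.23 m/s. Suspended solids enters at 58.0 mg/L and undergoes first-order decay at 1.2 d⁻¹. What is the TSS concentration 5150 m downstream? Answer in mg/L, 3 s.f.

Travel time t = 5150 m / 0.23 m/s = 5150/0.23 = 2.239e+04 s = 0.2592 d.
First-order decay: C = 58.0·exp(−1.2·0.2592) = 58.0·0.7327 = 42.5 mg/L.

42.5 mg/L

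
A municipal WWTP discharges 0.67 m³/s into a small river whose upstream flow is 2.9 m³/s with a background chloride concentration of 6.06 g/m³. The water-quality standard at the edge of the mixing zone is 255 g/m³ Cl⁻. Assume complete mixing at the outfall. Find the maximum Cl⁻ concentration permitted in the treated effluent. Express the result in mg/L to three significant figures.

Mass balance: 255·3.57 = 0.67·Cₑ + 2.9·6.06.
Cₑ = (910.3 − 17.57) / 0.67 = 1333 mg/L.

1330 mg/L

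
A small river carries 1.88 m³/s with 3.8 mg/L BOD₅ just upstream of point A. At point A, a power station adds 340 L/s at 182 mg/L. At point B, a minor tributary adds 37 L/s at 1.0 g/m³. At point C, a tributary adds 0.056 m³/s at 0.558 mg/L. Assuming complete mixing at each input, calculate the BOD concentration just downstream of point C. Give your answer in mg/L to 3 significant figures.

340 L/s = 0.34 m³/s.
After input A: C = (1.88·3.8 + 0.34·182) / 2.22 = 31.09 mg/L.
37 L/s = 0.037 m³/s.
After input B: C = (2.22·31.09 + 0.037·1) / 2.257 = 30.6 mg/L.
After input C: C = (2.257·30.6 + 0.056·0.558) / 2.313 = 29.87 mg/L.

29.9 mg/L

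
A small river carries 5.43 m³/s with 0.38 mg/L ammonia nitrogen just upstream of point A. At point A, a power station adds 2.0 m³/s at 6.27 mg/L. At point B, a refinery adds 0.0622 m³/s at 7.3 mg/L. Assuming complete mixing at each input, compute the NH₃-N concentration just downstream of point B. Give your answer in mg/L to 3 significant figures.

2.01 mg/L

After input A: C = (5.43·0.38 + 2·6.27) / 7.43 = 1.965 mg/L.
After input B: C = (7.43·1.965 + 0.0622·7.3) / 7.492 = 2.01 mg/L.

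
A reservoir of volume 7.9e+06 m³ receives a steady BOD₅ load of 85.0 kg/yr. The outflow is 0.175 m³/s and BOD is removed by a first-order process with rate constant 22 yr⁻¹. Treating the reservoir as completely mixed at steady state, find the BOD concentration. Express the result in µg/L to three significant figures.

Outflow Q = 0.175 m³/s × 3.156e+07 s/yr = 5.523e+06 m³/yr.
Steady-state CSTR mass balance: W = Q·C + k·V·C, so C = W/(Q + kV).
Q + kV = 5.523e+06 + 22·7.9e+06 = 1.793e+08 m³/yr.
C = 85.0/1.793e+08 = 4.74e-07 kg/m³ = 0.000474 mg/L = 0.474 µg/L.

0.474 µg/L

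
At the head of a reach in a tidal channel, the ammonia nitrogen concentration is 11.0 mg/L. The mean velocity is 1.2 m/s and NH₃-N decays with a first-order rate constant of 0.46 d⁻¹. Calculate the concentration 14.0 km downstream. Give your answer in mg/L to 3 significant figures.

10.3 mg/L

Travel time t = 14.0 km / 1.2 m/s = 1.4e+04/1.2 = 1.167e+04 s = 0.135 d.
First-order decay: C = 11.0·exp(−0.46·0.135) = 11.0·0.9398 = 10.34 mg/L.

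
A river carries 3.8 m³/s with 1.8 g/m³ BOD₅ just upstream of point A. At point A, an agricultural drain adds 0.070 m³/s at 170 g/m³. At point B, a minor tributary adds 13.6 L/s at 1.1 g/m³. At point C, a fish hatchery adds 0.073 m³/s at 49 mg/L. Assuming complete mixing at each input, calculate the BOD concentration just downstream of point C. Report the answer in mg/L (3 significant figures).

After input A: C = (3.8·1.8 + 0.07·170) / 3.87 = 4.842 mg/L.
13.6 L/s = 0.0136 m³/s.
After input B: C = (3.87·4.842 + 0.0136·1.1) / 3.884 = 4.829 mg/L.
After input C: C = (3.884·4.829 + 0.073·49) / 3.957 = 5.644 mg/L.

5.64 mg/L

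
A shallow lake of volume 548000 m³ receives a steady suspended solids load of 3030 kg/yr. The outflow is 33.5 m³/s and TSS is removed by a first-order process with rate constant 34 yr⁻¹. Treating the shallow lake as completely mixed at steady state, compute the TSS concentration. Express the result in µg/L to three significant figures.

2.82 µg/L

Outflow Q = 33.5 m³/s × 3.156e+07 s/yr = 1.057e+09 m³/yr.
Steady-state CSTR mass balance: W = Q·C + k·V·C, so C = W/(Q + kV).
Q + kV = 1.057e+09 + 34·548000 = 1.076e+09 m³/yr.
C = 3030/1.076e+09 = 2.816e-06 kg/m³ = 0.002816 mg/L = 2.816 µg/L.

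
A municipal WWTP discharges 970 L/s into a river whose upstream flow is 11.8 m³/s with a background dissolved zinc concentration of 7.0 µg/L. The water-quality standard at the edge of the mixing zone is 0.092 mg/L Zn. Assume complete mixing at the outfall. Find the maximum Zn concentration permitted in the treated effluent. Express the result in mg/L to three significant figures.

970 L/s = 0.97 m³/s.
7.0 µg/L = 0.007 mg/L.
Mass balance: 0.092·12.77 = 0.97·Cₑ + 11.8·0.007.
Cₑ = (1.175 − 0.0826) / 0.97 = 1.126 mg/L.

1.13 mg/L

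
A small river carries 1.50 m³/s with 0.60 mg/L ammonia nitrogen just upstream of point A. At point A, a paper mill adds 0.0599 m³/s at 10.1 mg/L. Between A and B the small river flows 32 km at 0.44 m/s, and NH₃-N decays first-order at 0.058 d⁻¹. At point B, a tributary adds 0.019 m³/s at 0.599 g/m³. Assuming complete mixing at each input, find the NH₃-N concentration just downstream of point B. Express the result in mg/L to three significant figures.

After input A: C = (1.5·0.6 + 0.0599·10.1) / 1.56 = 0.9648 mg/L.
Over the 32 km reach to input B (t = 7.273e+04 s = 0.8418 d), decay gives C = 0.9648·exp(−0.058·0.8418) = 0.9188 mg/L.
After input B: C = (1.56·0.9188 + 0.019·0.599) / 1.579 = 0.915 mg/L.

0.915 mg/L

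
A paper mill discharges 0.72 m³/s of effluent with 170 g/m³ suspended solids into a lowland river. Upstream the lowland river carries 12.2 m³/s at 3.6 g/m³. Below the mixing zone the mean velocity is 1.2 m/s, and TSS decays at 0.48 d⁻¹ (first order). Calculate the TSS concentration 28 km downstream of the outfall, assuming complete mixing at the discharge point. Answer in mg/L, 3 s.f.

11.3 mg/L

After complete mixing, C₀ = (0.72·170 + 12.2·3.6) / 12.92 = 12.87 mg/L.
Travel time t = 2.8e+04 m / 1.2 m/s = 2.333e+04 s = 0.2701 d.
C = 12.87·exp(−0.48·0.2701) = 12.87·0.8784 = 11.31 mg/L.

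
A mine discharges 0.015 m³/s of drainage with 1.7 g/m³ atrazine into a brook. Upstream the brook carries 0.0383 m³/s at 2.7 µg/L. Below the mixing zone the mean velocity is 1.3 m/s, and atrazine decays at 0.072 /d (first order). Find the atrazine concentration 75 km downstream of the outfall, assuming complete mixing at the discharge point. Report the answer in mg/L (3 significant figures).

2.7 µg/L = 0.0027 mg/L.
After complete mixing, C₀ = (0.015·1.7 + 0.0383·0.0027) / 0.0533 = 0.4804 mg/L.
Travel time t = 7.5e+04 m / 1.3 m/s = 5.769e+04 s = 0.6677 d.
C = 0.4804·exp(−0.072·0.6677) = 0.4804·0.9531 = 0.4578 mg/L.

0.458 mg/L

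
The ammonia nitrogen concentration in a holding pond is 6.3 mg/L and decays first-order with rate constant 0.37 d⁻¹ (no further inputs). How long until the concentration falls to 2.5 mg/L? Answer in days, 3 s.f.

t = ln(C₀/C)/k = ln(6.3/2.5)/0.37 = 0.9243/0.37 = 2.498 d.

2.50 d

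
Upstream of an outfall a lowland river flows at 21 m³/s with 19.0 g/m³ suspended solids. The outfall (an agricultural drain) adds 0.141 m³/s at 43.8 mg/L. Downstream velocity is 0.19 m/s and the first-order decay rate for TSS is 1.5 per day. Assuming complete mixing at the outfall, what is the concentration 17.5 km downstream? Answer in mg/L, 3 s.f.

After complete mixing, C₀ = (0.141·43.8 + 21·19) / 21.14 = 19.17 mg/L.
Travel time t = 1.75e+04 m / 0.19 m/s = 9.211e+04 s = 1.066 d.
C = 19.17·exp(−1.5·1.066) = 19.17·0.2021 = 3.873 mg/L.

3.87 mg/L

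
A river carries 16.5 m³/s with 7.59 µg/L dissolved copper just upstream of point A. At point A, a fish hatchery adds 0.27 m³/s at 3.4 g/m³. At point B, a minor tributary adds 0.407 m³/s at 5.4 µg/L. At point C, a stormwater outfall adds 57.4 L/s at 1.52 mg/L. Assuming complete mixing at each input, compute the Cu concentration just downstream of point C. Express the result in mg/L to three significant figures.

0.0657 mg/L

7.59 µg/L = 0.00759 mg/L.
After input A: C = (16.5·0.00759 + 0.27·3.4) / 16.77 = 0.06221 mg/L.
5.4 µg/L = 0.0054 mg/L.
After input B: C = (16.77·0.06221 + 0.407·0.0054) / 17.18 = 0.06086 mg/L.
57.4 L/s = 0.0574 m³/s.
After input C: C = (17.18·0.06086 + 0.0574·1.52) / 17.23 = 0.06572 mg/L.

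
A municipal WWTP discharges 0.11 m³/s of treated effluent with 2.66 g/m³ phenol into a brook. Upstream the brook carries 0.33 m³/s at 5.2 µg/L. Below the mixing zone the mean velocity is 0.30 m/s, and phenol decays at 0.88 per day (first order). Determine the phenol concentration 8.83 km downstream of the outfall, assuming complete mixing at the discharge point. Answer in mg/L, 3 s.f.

5.2 µg/L = 0.0052 mg/L.
After complete mixing, C₀ = (0.11·2.66 + 0.33·0.0052) / 0.44 = 0.6689 mg/L.
Travel time t = 8830 m / 0.30 m/s = 2.943e+04 s = 0.3407 d.
C = 0.6689·exp(−0.88·0.3407) = 0.6689·0.741 = 0.4956 mg/L.

0.496 mg/L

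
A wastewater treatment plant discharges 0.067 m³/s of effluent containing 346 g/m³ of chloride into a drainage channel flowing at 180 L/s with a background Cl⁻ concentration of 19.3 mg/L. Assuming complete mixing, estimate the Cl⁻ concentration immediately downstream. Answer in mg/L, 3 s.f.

180 L/s = 0.18 m³/s.
Flow-weighted mixing gives C = (0.067·346 + 0.18·19.3) / (0.067 + 0.18) = 26.66/0.247 = 107.9 mg/L.

108 mg/L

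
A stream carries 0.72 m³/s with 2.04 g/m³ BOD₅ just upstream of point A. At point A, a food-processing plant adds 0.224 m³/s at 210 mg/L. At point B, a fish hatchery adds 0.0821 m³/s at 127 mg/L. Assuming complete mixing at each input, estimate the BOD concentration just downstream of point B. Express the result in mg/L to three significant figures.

After input A: C = (0.72·2.04 + 0.224·210) / 0.944 = 51.39 mg/L.
After input B: C = (0.944·51.39 + 0.0821·127) / 1.026 = 57.44 mg/L.

57.4 mg/L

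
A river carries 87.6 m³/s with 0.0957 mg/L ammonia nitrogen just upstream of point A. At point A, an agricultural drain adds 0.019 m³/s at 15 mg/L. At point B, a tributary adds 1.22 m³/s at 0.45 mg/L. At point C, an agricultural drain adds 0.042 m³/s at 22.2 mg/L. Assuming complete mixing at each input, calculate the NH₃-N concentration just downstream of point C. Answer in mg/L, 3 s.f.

After input A: C = (87.6·0.0957 + 0.019·15) / 87.62 = 0.09893 mg/L.
After input B: C = (87.62·0.09893 + 1.22·0.45) / 88.84 = 0.1038 mg/L.
After input C: C = (88.84·0.1038 + 0.042·22.2) / 88.88 = 0.1142 mg/L.

0.114 mg/L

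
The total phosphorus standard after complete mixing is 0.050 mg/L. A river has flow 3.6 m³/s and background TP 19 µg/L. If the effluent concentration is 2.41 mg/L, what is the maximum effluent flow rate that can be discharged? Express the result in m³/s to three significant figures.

19 µg/L = 0.019 mg/L.
Mass balance at complete mixing: C_std·(Q_w + Q_r) = Q_w·C_e + Q_r·C_b.
Rearranging, Q_w = Q_r·(C_std − C_b)/(C_e − C_std) = 3.6·(0.05 − 0.019) / (2.41 − 0.05) = 0.04729 m³/s.

0.0473 m³/s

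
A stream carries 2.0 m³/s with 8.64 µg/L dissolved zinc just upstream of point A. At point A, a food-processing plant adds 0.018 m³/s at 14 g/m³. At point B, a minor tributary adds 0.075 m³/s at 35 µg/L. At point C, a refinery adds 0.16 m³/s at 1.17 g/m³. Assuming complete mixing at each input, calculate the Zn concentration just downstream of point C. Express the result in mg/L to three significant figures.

0.204 mg/L

8.64 µg/L = 0.00864 mg/L.
After input A: C = (2·0.00864 + 0.018·14) / 2.018 = 0.1334 mg/L.
35 µg/L = 0.035 mg/L.
After input B: C = (2.018·0.1334 + 0.075·0.035) / 2.093 = 0.1299 mg/L.
After input C: C = (2.093·0.1299 + 0.16·1.17) / 2.253 = 0.2038 mg/L.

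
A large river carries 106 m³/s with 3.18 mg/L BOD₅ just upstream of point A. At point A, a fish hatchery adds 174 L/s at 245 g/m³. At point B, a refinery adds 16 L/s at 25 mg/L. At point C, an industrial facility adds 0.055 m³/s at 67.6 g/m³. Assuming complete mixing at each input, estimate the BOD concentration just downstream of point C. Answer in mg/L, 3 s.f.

174 L/s = 0.174 m³/s.
After input A: C = (106·3.18 + 0.174·245) / 106.2 = 3.576 mg/L.
16 L/s = 0.016 m³/s.
After input B: C = (106.2·3.576 + 0.016·25) / 106.2 = 3.58 mg/L.
After input C: C = (106.2·3.58 + 0.055·67.6) / 106.2 = 3.613 mg/L.

3.61 mg/L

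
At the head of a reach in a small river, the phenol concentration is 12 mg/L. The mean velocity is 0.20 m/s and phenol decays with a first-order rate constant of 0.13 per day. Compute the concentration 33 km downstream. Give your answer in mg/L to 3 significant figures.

9.36 mg/L

Travel time t = 33 km / 0.20 m/s = 3.3e+04/0.20 = 1.65e+05 s = 1.91 d.
First-order decay: C = 12·exp(−0.13·1.91) = 12·0.7802 = 9.362 mg/L.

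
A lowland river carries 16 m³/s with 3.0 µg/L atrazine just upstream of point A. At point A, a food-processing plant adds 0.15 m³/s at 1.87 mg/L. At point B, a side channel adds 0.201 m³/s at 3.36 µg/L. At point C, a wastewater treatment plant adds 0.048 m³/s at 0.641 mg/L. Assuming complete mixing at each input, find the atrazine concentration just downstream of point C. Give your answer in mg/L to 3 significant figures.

0.0219 mg/L

3.0 µg/L = 0.003 mg/L.
After input A: C = (16·0.003 + 0.15·1.87) / 16.15 = 0.02034 mg/L.
3.36 µg/L = 0.00336 mg/L.
After input B: C = (16.15·0.02034 + 0.201·0.00336) / 16.35 = 0.02013 mg/L.
After input C: C = (16.35·0.02013 + 0.048·0.641) / 16.4 = 0.02195 mg/L.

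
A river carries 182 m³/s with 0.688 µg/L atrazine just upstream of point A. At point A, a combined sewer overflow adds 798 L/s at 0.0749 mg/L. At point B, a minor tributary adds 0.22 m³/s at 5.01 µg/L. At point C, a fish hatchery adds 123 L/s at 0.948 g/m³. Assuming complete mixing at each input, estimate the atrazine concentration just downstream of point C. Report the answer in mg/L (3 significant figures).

0.00165 mg/L

0.688 µg/L = 0.000688 mg/L.
798 L/s = 0.798 m³/s.
After input A: C = (182·0.000688 + 0.798·0.0749) / 182.8 = 0.001012 mg/L.
5.01 µg/L = 0.00501 mg/L.
After input B: C = (182.8·0.001012 + 0.22·0.00501) / 183 = 0.001017 mg/L.
123 L/s = 0.123 m³/s.
After input C: C = (183·0.001017 + 0.123·0.948) / 183.1 = 0.001653 mg/L.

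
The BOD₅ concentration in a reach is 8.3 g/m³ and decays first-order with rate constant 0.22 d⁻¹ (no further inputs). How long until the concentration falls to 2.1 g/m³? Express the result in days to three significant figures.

6.25 d

t = ln(C₀/C)/k = ln(8.3/2.1)/0.22 = 1.374/0.22 = 6.247 d.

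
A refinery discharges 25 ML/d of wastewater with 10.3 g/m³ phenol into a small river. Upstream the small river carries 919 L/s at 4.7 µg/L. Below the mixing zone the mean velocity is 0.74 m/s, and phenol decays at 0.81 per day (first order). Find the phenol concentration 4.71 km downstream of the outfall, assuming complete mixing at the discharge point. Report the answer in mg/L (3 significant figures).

2.33 mg/L

25 ML/d = 0.2894 m³/s.
919 L/s = 0.919 m³/s.
4.7 µg/L = 0.0047 mg/L.
After complete mixing, C₀ = (0.2894·10.3 + 0.919·0.0047) / 1.208 = 2.47 mg/L.
Travel time t = 4710 m / 0.74 m/s = 6365 s = 0.07367 d.
C = 2.47·exp(−0.81·0.07367) = 2.47·0.9421 = 2.327 mg/L.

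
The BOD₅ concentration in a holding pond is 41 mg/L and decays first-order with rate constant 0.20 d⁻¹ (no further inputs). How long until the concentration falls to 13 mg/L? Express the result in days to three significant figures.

t = ln(C₀/C)/k = ln(41/13)/0.20 = 1.149/0.20 = 5.743 d.

5.74 d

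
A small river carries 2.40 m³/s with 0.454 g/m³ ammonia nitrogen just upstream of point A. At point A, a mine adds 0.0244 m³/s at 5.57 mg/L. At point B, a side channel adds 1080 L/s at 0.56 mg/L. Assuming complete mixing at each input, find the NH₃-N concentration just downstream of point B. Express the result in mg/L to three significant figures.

0.522 mg/L

After input A: C = (2.4·0.454 + 0.0244·5.57) / 2.424 = 0.5055 mg/L.
1080 L/s = 1.08 m³/s.
After input B: C = (2.424·0.5055 + 1.08·0.56) / 3.504 = 0.5223 mg/L.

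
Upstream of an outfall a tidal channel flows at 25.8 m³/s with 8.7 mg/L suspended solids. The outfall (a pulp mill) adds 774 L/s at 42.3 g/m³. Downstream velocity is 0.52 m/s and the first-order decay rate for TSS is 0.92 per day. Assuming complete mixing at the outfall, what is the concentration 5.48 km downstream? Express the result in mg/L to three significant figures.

774 L/s = 0.774 m³/s.
After complete mixing, C₀ = (0.774·42.3 + 25.8·8.7) / 26.57 = 9.679 mg/L.
Travel time t = 5480 m / 0.52 m/s = 1.054e+04 s = 0.122 d.
C = 9.679·exp(−0.92·0.122) = 9.679·0.8939 = 8.651 mg/L.

8.65 mg/L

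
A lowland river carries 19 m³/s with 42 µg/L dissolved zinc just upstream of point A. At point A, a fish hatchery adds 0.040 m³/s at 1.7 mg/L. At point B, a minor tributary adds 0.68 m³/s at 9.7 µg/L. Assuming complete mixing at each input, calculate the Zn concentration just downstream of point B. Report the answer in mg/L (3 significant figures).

0.0442 mg/L

42 µg/L = 0.042 mg/L.
After input A: C = (19·0.042 + 0.04·1.7) / 19.04 = 0.04548 mg/L.
9.7 µg/L = 0.0097 mg/L.
After input B: C = (19.04·0.04548 + 0.68·0.0097) / 19.72 = 0.04425 mg/L.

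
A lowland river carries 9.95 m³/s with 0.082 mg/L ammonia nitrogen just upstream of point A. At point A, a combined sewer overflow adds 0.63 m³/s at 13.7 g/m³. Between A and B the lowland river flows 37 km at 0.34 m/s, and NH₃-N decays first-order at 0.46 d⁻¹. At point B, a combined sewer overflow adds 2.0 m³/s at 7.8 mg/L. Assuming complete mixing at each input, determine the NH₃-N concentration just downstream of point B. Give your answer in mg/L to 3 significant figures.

After input A: C = (9.95·0.082 + 0.63·13.7) / 10.58 = 0.8929 mg/L.
Over the 37 km reach to input B (t = 1.088e+05 s = 1.26 d), decay gives C = 0.8929·exp(−0.46·1.26) = 0.5002 mg/L.
After input B: C = (10.58·0.5002 + 2·7.8) / 12.58 = 1.661 mg/L.

1.66 mg/L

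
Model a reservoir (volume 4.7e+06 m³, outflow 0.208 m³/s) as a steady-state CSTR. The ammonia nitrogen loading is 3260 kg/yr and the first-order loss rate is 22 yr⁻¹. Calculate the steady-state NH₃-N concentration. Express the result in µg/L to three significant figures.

29.6 µg/L

Outflow Q = 0.208 m³/s × 3.156e+07 s/yr = 6.564e+06 m³/yr.
Steady-state CSTR mass balance: W = Q·C + k·V·C, so C = W/(Q + kV).
Q + kV = 6.564e+06 + 22·4.7e+06 = 1.1e+08 m³/yr.
C = 3260/1.1e+08 = 2.965e-05 kg/m³ = 0.02965 mg/L = 29.65 µg/L.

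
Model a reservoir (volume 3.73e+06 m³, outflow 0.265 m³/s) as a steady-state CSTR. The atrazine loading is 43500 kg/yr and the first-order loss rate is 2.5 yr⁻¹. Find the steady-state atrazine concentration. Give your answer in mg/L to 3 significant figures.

2.46 mg/L

Outflow Q = 0.265 m³/s × 3.156e+07 s/yr = 8.363e+06 m³/yr.
Steady-state CSTR mass balance: W = Q·C + k·V·C, so C = W/(Q + kV).
Q + kV = 8.363e+06 + 2.5·3.73e+06 = 1.769e+07 m³/yr.
C = 43500/1.769e+07 = 0.002459 kg/m³ = 2.459 mg/L.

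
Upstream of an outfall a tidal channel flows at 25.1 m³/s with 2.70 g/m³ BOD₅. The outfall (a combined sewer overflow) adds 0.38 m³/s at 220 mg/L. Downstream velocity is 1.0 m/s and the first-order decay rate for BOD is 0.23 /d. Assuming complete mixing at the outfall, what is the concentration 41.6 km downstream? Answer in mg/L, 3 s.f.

5.32 mg/L

After complete mixing, C₀ = (0.38·220 + 25.1·2.7) / 25.48 = 5.941 mg/L.
Travel time t = 4.16e+04 m / 1.0 m/s = 4.16e+04 s = 0.4815 d.
C = 5.941·exp(−0.23·0.4815) = 5.941·0.8952 = 5.318 mg/L.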